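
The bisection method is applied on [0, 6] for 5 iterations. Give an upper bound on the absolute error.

Bisection error bound: |error| ≤ (b-a)/2^n
|error| ≤ (6 - 0)/2^5 = 6/2^5
|error| ≤ 0.1875000000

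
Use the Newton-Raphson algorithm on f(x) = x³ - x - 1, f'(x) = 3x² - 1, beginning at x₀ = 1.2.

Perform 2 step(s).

f(x) = x³ - x - 1
f'(x) = 3x² - 1
x₀ = 1.2

Newton-Raphson formula: x_{n+1} = x_n - f(x_n)/f'(x_n)

Iteration 1:
  f(1.200000) = -0.472000
  f'(1.200000) = 3.320000
  x_1 = 1.200000 - (-0.472000)/3.320000 = 1.342169
Iteration 2:
  f(1.342169) = 0.075636
  f'(1.342169) = 4.404250
  x_2 = 1.342169 - 0.075636/4.404250 = 1.324995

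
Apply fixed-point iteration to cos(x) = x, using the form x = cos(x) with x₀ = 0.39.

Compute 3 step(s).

Equation: cos(x) = x
Fixed-point form: x = cos(x)
x₀ = 0.39

x_1 = g(0.390000) = 0.924909
x_2 = g(0.924909) = 0.601907
x_3 = g(0.601907) = 0.824257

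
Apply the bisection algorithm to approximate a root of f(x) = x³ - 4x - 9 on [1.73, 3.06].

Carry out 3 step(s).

f(x) = x³ - 4x - 9
Initial interval: [1.73, 3.06]

Iteration 1:
  c_1 = (1.730000 + 3.060000)/2 = 2.395000
  f(c_1) = f(2.395000) = -4.842220
  f(a) × f(c) ≥ 0, new interval: [2.395000, 3.060000]
Iteration 2:
  c_2 = (2.395000 + 3.060000)/2 = 2.727500
  f(c_2) = f(2.727500) = 0.380571
  f(a) × f(c) < 0, new interval: [2.395000, 2.727500]
Iteration 3:
  c_3 = (2.395000 + 2.727500)/2 = 2.561250
  f(c_3) = f(2.561250) = -2.443196
  f(a) × f(c) ≥ 0, new interval: [2.561250, 2.727500]

After 3 iteration(s), the approximation is c_3 = 2.561250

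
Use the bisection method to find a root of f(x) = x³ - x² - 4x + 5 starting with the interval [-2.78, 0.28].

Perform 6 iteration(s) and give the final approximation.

f(x) = x³ - x² - 4x + 5
Initial interval: [-2.78, 0.28]

Iteration 1:
  c_1 = (-2.780000 + 0.280000)/2 = -1.250000
  f(c_1) = f(-1.250000) = 6.484375
  f(a) × f(c) < 0, new interval: [-2.780000, -1.250000]
Iteration 2:
  c_2 = (-2.780000 + (-1.250000))/2 = -2.015000
  f(c_2) = f(-2.015000) = 0.818422
  f(a) × f(c) < 0, new interval: [-2.780000, -2.015000]
Iteration 3:
  c_3 = (-2.780000 + (-2.015000))/2 = -2.397500
  f(c_3) = f(-2.397500) = -4.938851
  f(a) × f(c) ≥ 0, new interval: [-2.397500, -2.015000]
Iteration 4:
  c_4 = (-2.397500 + (-2.015000))/2 = -2.206250
  f(c_4) = f(-2.206250) = -1.781547
  f(a) × f(c) ≥ 0, new interval: [-2.206250, -2.015000]
Iteration 5:
  c_5 = (-2.206250 + (-2.015000))/2 = -2.110625
  f(c_5) = f(-2.110625) = -0.414519
  f(a) × f(c) ≥ 0, new interval: [-2.110625, -2.015000]
Iteration 6:
  c_6 = (-2.110625 + (-2.015000))/2 = -2.062812
  f(c_6) = f(-2.062812) = 0.218384
  f(a) × f(c) < 0, new interval: [-2.110625, -2.062812]

After 6 iteration(s), the approximation is c_6 = -2.062812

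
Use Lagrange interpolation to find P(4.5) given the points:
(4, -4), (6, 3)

Lagrange interpolation formula:
P(x) = Σ yᵢ × Lᵢ(x)
where Lᵢ(x) = Π_{j≠i} (x - xⱼ)/(xᵢ - xⱼ)

L_0(4.5) = (4.5 - 6)/(4 - 6) = 0.750000
L_1(4.5) = (4.5 - 4)/(6 - 4) = 0.250000

P(4.5) = (-4)×L_0(4.5) + 3×L_1(4.5)
P(4.5) = -2.250000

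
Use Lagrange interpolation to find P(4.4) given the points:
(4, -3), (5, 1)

Lagrange interpolation formula:
P(x) = Σ yᵢ × Lᵢ(x)
where Lᵢ(x) = Π_{j≠i} (x - xⱼ)/(xᵢ - xⱼ)

L_0(4.4) = (4.4 - 5)/(4 - 5) = 0.600000
L_1(4.4) = (4.4 - 4)/(5 - 4) = 0.400000

P(4.4) = (-3)×L_0(4.4) + 1×L_1(4.4)
P(4.4) = -1.400000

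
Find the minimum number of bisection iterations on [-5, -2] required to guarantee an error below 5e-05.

We need (b-a)/2^n ≤ 5e-05
(-2 - (-5))/2^n ≤ 5e-05
3/2^n ≤ 5e-05
2^n ≥ 60000
n ≥ log₂(60000) = 15.87
n ≥ 16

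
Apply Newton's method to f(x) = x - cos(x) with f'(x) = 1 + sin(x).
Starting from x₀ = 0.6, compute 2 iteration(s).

f(x) = x - cos(x)
f'(x) = 1 + sin(x)
x₀ = 0.6

Newton-Raphson formula: x_{n+1} = x_n - f(x_n)/f'(x_n)

Iteration 1:
  f(0.600000) = -0.225336
  f'(0.600000) = 1.564642
  x_1 = 0.600000 - (-0.225336)/1.564642 = 0.744017
Iteration 2:
  f(0.744017) = 0.008264
  f'(0.744017) = 1.677249
  x_2 = 0.744017 - 0.008264/1.677249 = 0.739090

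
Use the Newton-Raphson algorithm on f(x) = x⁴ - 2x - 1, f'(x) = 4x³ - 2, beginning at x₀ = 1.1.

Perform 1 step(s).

f(x) = x⁴ - 2x - 1
f'(x) = 4x³ - 2
x₀ = 1.1

Newton-Raphson formula: x_{n+1} = x_n - f(x_n)/f'(x_n)

Iteration 1:
  f(1.100000) = -1.735900
  f'(1.100000) = 3.324000
  x_1 = 1.100000 - (-1.735900)/3.324000 = 1.622232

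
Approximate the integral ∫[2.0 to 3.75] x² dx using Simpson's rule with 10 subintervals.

f(x) = x²
a = 2.0, b = 3.75, n = 10
h = (b - a)/n = 0.175000

Simpson's rule: (h/3)[f(x₀) + 4f(x₁) + 2f(x₂) + ... + f(xₙ)]

x_0 = 2.0000, f(x_0) = 4.000000, coefficient = 1
x_1 = 2.1750, f(x_1) = 4.730625, coefficient = 4
x_2 = 2.3500, f(x_2) = 5.522500, coefficient = 2
x_3 = 2.5250, f(x_3) = 6.375625, coefficient = 4
x_4 = 2.7000, f(x_4) = 7.290000, coefficient = 2
x_5 = 2.8750, f(x_5) = 8.265625, coefficient = 4
x_6 = 3.0500, f(x_6) = 9.302500, coefficient = 2
x_7 = 3.2250, f(x_7) = 10.400625, coefficient = 4
x_8 = 3.4000, f(x_8) = 11.560000, coefficient = 2
x_9 = 3.5750, f(x_9) = 12.780625, coefficient = 4
x_10 = 3.7500, f(x_10) = 14.062500, coefficient = 1

I ≈ (0.175000/3) × 255.625000 = 14.911458
Exact value: 14.911458
Error: 0.000000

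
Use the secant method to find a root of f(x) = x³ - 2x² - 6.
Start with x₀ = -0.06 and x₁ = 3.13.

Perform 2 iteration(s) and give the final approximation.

f(x) = x³ - 2x² - 6
x₀ = -0.06, x₁ = 3.13

Secant formula: x_{n+1} = x_n - f(x_n)(x_n - x_{n-1})/(f(x_n) - f(x_{n-1}))

Iteration 1:
  f(-0.060000) = -6.007416
  f(3.130000) = 5.070497
  x_2 = 3.130000 - 5.070497×(3.130000 - (-0.060000))/(5.070497 - (-6.007416))
       = 1.669898
Iteration 2:
  f(3.130000) = 5.070497
  f(1.669898) = -6.920509
  x_3 = 1.669898 - (-6.920509)×(1.669898 - 3.130000)/(-6.920509 - 5.070497)
       = 2.512584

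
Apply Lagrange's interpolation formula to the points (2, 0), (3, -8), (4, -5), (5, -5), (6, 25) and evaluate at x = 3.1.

Lagrange interpolation formula:
P(x) = Σ yᵢ × Lᵢ(x)
where Lᵢ(x) = Π_{j≠i} (x - xⱼ)/(xᵢ - xⱼ)

L_0(3.1) = (3.1 - 3)/(2 - 3) × (3.1 - 4)/(2 - 4) × (3.1 - 5)/(2 - 5) × (3.1 - 6)/(2 - 6) = -0.020663
L_1(3.1) = (3.1 - 2)/(3 - 2) × (3.1 - 4)/(3 - 4) × (3.1 - 5)/(3 - 5) × (3.1 - 6)/(3 - 6) = 0.909150
L_2(3.1) = (3.1 - 2)/(4 - 2) × (3.1 - 3)/(4 - 3) × (3.1 - 5)/(4 - 5) × (3.1 - 6)/(4 - 6) = 0.151525
L_3(3.1) = (3.1 - 2)/(5 - 2) × (3.1 - 3)/(5 - 3) × (3.1 - 4)/(5 - 4) × (3.1 - 6)/(5 - 6) = -0.047850
L_4(3.1) = (3.1 - 2)/(6 - 2) × (3.1 - 3)/(6 - 3) × (3.1 - 4)/(6 - 4) × (3.1 - 5)/(6 - 5) = 0.007838

P(3.1) = 0×L_0(3.1) + (-8)×L_1(3.1) + (-5)×L_2(3.1) + (-5)×L_3(3.1) + 25×L_4(3.1)
P(3.1) = -7.595637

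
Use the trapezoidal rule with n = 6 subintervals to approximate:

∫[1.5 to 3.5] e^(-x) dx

f(x) = e^(-x)
a = 1.5, b = 3.5, n = 6
h = (b - a)/n = 0.333333

Trapezoidal rule: (h/2)[f(x₀) + 2f(x₁) + 2f(x₂) + ... + f(xₙ)]

x_0 = 1.5000, f(x_0) = 0.223130, coefficient = 1
x_1 = 1.8333, f(x_1) = 0.159880, coefficient = 2
x_2 = 2.1667, f(x_2) = 0.114559, coefficient = 2
x_3 = 2.5000, f(x_3) = 0.082085, coefficient = 2
x_4 = 2.8333, f(x_4) = 0.058816, coefficient = 2
x_5 = 3.1667, f(x_5) = 0.042144, coefficient = 2
x_6 = 3.5000, f(x_6) = 0.030197, coefficient = 1

I ≈ (0.333333/2) × 1.168295 = 0.194716
Exact value: 0.192933
Error: 0.001783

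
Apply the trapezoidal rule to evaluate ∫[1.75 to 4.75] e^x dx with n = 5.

f(x) = e^x
a = 1.75, b = 4.75, n = 5
h = (b - a)/n = 0.600000

Trapezoidal rule: (h/2)[f(x₀) + 2f(x₁) + 2f(x₂) + ... + f(xₙ)]

x_0 = 1.7500, f(x_0) = 5.754603, coefficient = 1
x_1 = 2.3500, f(x_1) = 10.485570, coefficient = 2
x_2 = 2.9500, f(x_2) = 19.105954, coefficient = 2
x_3 = 3.5500, f(x_3) = 34.813317, coefficient = 2
x_4 = 4.1500, f(x_4) = 63.434000, coefficient = 2
x_5 = 4.7500, f(x_5) = 115.584285, coefficient = 1

I ≈ (0.600000/2) × 377.016570 = 113.104971
Exact value: 109.829682
Error: 3.275289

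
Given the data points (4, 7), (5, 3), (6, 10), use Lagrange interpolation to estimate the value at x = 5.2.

Lagrange interpolation formula:
P(x) = Σ yᵢ × Lᵢ(x)
where Lᵢ(x) = Π_{j≠i} (x - xⱼ)/(xᵢ - xⱼ)

L_0(5.2) = (5.2 - 5)/(4 - 5) × (5.2 - 6)/(4 - 6) = -0.080000
L_1(5.2) = (5.2 - 4)/(5 - 4) × (5.2 - 6)/(5 - 6) = 0.960000
L_2(5.2) = (5.2 - 4)/(6 - 4) × (5.2 - 5)/(6 - 5) = 0.120000

P(5.2) = 7×L_0(5.2) + 3×L_1(5.2) + 10×L_2(5.2)
P(5.2) = 3.520000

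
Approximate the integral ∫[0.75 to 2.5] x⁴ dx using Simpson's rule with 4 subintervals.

f(x) = x⁴
a = 0.75, b = 2.5, n = 4
h = (b - a)/n = 0.437500

Simpson's rule: (h/3)[f(x₀) + 4f(x₁) + 2f(x₂) + ... + f(xₙ)]

x_0 = 0.7500, f(x_0) = 0.316406, coefficient = 1
x_1 = 1.1875, f(x_1) = 1.988541, coefficient = 4
x_2 = 1.6250, f(x_2) = 6.972900, coefficient = 2
x_3 = 2.0625, f(x_3) = 18.095718, coefficient = 4
x_4 = 2.5000, f(x_4) = 39.062500, coefficient = 1

I ≈ (0.437500/3) × 133.661743 = 19.492338
Exact value: 19.483789
Error: 0.008548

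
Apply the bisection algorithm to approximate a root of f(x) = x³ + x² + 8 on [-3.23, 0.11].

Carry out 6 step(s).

f(x) = x³ + x² + 8
Initial interval: [-3.23, 0.11]

Iteration 1:
  c_1 = (-3.230000 + 0.110000)/2 = -1.560000
  f(c_1) = f(-1.560000) = 6.637184
  f(a) × f(c) < 0, new interval: [-3.230000, -1.560000]
Iteration 2:
  c_2 = (-3.230000 + (-1.560000))/2 = -2.395000
  f(c_2) = f(-2.395000) = -0.001755
  f(a) × f(c) ≥ 0, new interval: [-2.395000, -1.560000]
Iteration 3:
  c_3 = (-2.395000 + (-1.560000))/2 = -1.977500
  f(c_3) = f(-1.977500) = 4.177480
  f(a) × f(c) < 0, new interval: [-2.395000, -1.977500]
Iteration 4:
  c_4 = (-2.395000 + (-1.977500))/2 = -2.186250
  f(c_4) = f(-2.186250) = 2.330094
  f(a) × f(c) < 0, new interval: [-2.395000, -2.186250]
Iteration 5:
  c_5 = (-2.395000 + (-2.186250))/2 = -2.290625
  f(c_5) = f(-2.290625) = 1.228139
  f(a) × f(c) < 0, new interval: [-2.395000, -2.290625]
Iteration 6:
  c_6 = (-2.395000 + (-2.290625))/2 = -2.342812
  f(c_6) = f(-2.342812) = 0.629610
  f(a) × f(c) < 0, new interval: [-2.395000, -2.342812]

After 6 iteration(s), the approximation is c_6 = -2.342812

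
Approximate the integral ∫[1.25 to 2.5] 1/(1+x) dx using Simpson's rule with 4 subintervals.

f(x) = 1/(1+x)
a = 1.25, b = 2.5, n = 4
h = (b - a)/n = 0.312500

Simpson's rule: (h/3)[f(x₀) + 4f(x₁) + 2f(x₂) + ... + f(xₙ)]

x_0 = 1.2500, f(x_0) = 0.444444, coefficient = 1
x_1 = 1.5625, f(x_1) = 0.390244, coefficient = 4
x_2 = 1.8750, f(x_2) = 0.347826, coefficient = 2
x_3 = 2.1875, f(x_3) = 0.313725, coefficient = 4
x_4 = 2.5000, f(x_4) = 0.285714, coefficient = 1

I ≈ (0.312500/3) × 4.241688 = 0.441843
Exact value: 0.441833
Error: 0.000010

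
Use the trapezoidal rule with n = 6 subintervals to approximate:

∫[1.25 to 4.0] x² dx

f(x) = x²
a = 1.25, b = 4.0, n = 6
h = (b - a)/n = 0.458333

Trapezoidal rule: (h/2)[f(x₀) + 2f(x₁) + 2f(x₂) + ... + f(xₙ)]

x_0 = 1.2500, f(x_0) = 1.562500, coefficient = 1
x_1 = 1.7083, f(x_1) = 2.918403, coefficient = 2
x_2 = 2.1667, f(x_2) = 4.694444, coefficient = 2
x_3 = 2.6250, f(x_3) = 6.890625, coefficient = 2
x_4 = 3.0833, f(x_4) = 9.506944, coefficient = 2
x_5 = 3.5417, f(x_5) = 12.543403, coefficient = 2
x_6 = 4.0000, f(x_6) = 16.000000, coefficient = 1

I ≈ (0.458333/2) × 90.670139 = 20.778573
Exact value: 20.682292
Error: 0.096282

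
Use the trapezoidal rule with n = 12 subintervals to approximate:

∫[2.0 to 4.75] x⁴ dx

f(x) = x⁴
a = 2.0, b = 4.75, n = 12
h = (b - a)/n = 0.229167

Trapezoidal rule: (h/2)[f(x₀) + 2f(x₁) + 2f(x₂) + ... + f(xₙ)]

x_0 = 2.0000, f(x_0) = 16.000000, coefficient = 1
x_1 = 2.2292, f(x_1) = 24.692790, coefficient = 2
x_2 = 2.4583, f(x_2) = 36.522717, coefficient = 2
x_3 = 2.6875, f(x_3) = 52.166763, coefficient = 2
x_4 = 2.9167, f(x_4) = 72.368104, coefficient = 2
x_5 = 3.1458, f(x_5) = 97.936108, coefficient = 2
x_6 = 3.3750, f(x_6) = 129.746338, coefficient = 2
x_7 = 3.6042, f(x_7) = 168.740551, coefficient = 2
x_8 = 3.8333, f(x_8) = 215.926698, coefficient = 2
x_9 = 4.0625, f(x_9) = 272.378922, coefficient = 2
x_10 = 4.2917, f(x_10) = 339.237561, coefficient = 2
x_11 = 4.5208, f(x_11) = 417.709147, coefficient = 2
x_12 = 4.7500, f(x_12) = 509.066406, coefficient = 1

I ≈ (0.229167/2) × 4179.917802 = 478.948915
Exact value: 477.213086
Error: 1.735829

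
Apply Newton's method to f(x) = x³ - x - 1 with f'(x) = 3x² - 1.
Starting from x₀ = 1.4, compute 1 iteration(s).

f(x) = x³ - x - 1
f'(x) = 3x² - 1
x₀ = 1.4

Newton-Raphson formula: x_{n+1} = x_n - f(x_n)/f'(x_n)

Iteration 1:
  f(1.400000) = 0.344000
  f'(1.400000) = 4.880000
  x_1 = 1.400000 - 0.344000/4.880000 = 1.329508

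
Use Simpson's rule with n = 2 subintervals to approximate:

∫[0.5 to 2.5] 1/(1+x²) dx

f(x) = 1/(1+x²)
a = 0.5, b = 2.5, n = 2
h = (b - a)/n = 1.000000

Simpson's rule: (h/3)[f(x₀) + 4f(x₁) + 2f(x₂) + ... + f(xₙ)]

x_0 = 0.5000, f(x_0) = 0.800000, coefficient = 1
x_1 = 1.5000, f(x_1) = 0.307692, coefficient = 4
x_2 = 2.5000, f(x_2) = 0.137931, coefficient = 1

I ≈ (1.000000/3) × 2.168700 = 0.722900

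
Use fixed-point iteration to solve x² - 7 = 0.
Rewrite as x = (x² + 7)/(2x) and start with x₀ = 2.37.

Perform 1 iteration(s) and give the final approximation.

Equation: x² - 7 = 0
Fixed-point form: x = (x² + 7)/(2x)
x₀ = 2.37

x_1 = g(2.370000) = 2.661793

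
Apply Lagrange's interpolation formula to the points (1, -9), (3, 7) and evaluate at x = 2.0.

Lagrange interpolation formula:
P(x) = Σ yᵢ × Lᵢ(x)
where Lᵢ(x) = Π_{j≠i} (x - xⱼ)/(xᵢ - xⱼ)

L_0(2.0) = (2.0 - 3)/(1 - 3) = 0.500000
L_1(2.0) = (2.0 - 1)/(3 - 1) = 0.500000

P(2.0) = (-9)×L_0(2.0) + 7×L_1(2.0)
P(2.0) = -1.000000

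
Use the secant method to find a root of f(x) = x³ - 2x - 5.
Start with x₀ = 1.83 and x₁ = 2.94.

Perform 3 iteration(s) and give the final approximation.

f(x) = x³ - 2x - 5
x₀ = 1.83, x₁ = 2.94

Secant formula: x_{n+1} = x_n - f(x_n)(x_n - x_{n-1})/(f(x_n) - f(x_{n-1}))

Iteration 1:
  f(1.830000) = -2.531513
  f(2.940000) = 14.532184
  x_2 = 2.940000 - 14.532184×(2.940000 - 1.830000)/(14.532184 - (-2.531513))
       = 1.994676
Iteration 2:
  f(2.940000) = 14.532184
  f(1.994676) = -1.053071
  x_3 = 1.994676 - (-1.053071)×(1.994676 - 2.940000)/(-1.053071 - 14.532184)
       = 2.058550
Iteration 3:
  f(1.994676) = -1.053071
  f(2.058550) = -0.393731
  x_4 = 2.058550 - (-0.393731)×(2.058550 - 1.994676)/(-0.393731 - (-1.053071))
       = 2.096693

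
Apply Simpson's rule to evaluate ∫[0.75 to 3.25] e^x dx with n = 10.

f(x) = e^x
a = 0.75, b = 3.25, n = 10
h = (b - a)/n = 0.250000

Simpson's rule: (h/3)[f(x₀) + 4f(x₁) + 2f(x₂) + ... + f(xₙ)]

x_0 = 0.7500, f(x_0) = 2.117000, coefficient = 1
x_1 = 1.0000, f(x_1) = 2.718282, coefficient = 4
x_2 = 1.2500, f(x_2) = 3.490343, coefficient = 2
x_3 = 1.5000, f(x_3) = 4.481689, coefficient = 4
x_4 = 1.7500, f(x_4) = 5.754603, coefficient = 2
x_5 = 2.0000, f(x_5) = 7.389056, coefficient = 4
x_6 = 2.2500, f(x_6) = 9.487736, coefficient = 2
x_7 = 2.5000, f(x_7) = 12.182494, coefficient = 4
x_8 = 2.7500, f(x_8) = 15.642632, coefficient = 2
x_9 = 3.0000, f(x_9) = 20.085537, coefficient = 4
x_10 = 3.2500, f(x_10) = 25.790340, coefficient = 1

I ≈ (0.250000/3) × 284.086198 = 23.673850
Exact value: 23.673340
Error: 0.000510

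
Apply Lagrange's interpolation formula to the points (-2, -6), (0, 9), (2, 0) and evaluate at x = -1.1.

Lagrange interpolation formula:
P(x) = Σ yᵢ × Lᵢ(x)
where Lᵢ(x) = Π_{j≠i} (x - xⱼ)/(xᵢ - xⱼ)

L_0(-1.1) = (-1.1 - 0)/(-2 - 0) × (-1.1 - 2)/(-2 - 2) = 0.426250
L_1(-1.1) = (-1.1 - (-2))/(0 - (-2)) × (-1.1 - 2)/(0 - 2) = 0.697500
L_2(-1.1) = (-1.1 - (-2))/(2 - (-2)) × (-1.1 - 0)/(2 - 0) = -0.123750

P(-1.1) = (-6)×L_0(-1.1) + 9×L_1(-1.1) + 0×L_2(-1.1)
P(-1.1) = 3.720000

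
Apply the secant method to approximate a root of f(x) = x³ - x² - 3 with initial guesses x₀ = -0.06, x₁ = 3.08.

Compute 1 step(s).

f(x) = x³ - x² - 3
x₀ = -0.06, x₁ = 3.08

Secant formula: x_{n+1} = x_n - f(x_n)(x_n - x_{n-1})/(f(x_n) - f(x_{n-1}))

Iteration 1:
  f(-0.060000) = -3.003816
  f(3.080000) = 16.731712
  x_2 = 3.080000 - 16.731712×(3.080000 - (-0.060000))/(16.731712 - (-3.003816))
       = 0.417919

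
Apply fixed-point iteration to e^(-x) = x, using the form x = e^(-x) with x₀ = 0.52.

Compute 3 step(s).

Equation: e^(-x) = x
Fixed-point form: x = e^(-x)
x₀ = 0.52

x_1 = g(0.520000) = 0.594521
x_2 = g(0.594521) = 0.551827
x_3 = g(0.551827) = 0.575897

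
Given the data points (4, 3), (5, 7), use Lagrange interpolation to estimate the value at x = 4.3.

Lagrange interpolation formula:
P(x) = Σ yᵢ × Lᵢ(x)
where Lᵢ(x) = Π_{j≠i} (x - xⱼ)/(xᵢ - xⱼ)

L_0(4.3) = (4.3 - 5)/(4 - 5) = 0.700000
L_1(4.3) = (4.3 - 4)/(5 - 4) = 0.300000

P(4.3) = 3×L_0(4.3) + 7×L_1(4.3)
P(4.3) = 4.200000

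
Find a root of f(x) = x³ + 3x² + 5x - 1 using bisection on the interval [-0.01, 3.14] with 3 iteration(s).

f(x) = x³ + 3x² + 5x - 1
Initial interval: [-0.01, 3.14]

Iteration 1:
  c_1 = (-0.010000 + 3.140000)/2 = 1.565000
  f(c_1) = f(1.565000) = 18.005712
  f(a) × f(c) < 0, new interval: [-0.010000, 1.565000]
Iteration 2:
  c_2 = (-0.010000 + 1.565000)/2 = 0.777500
  f(c_2) = f(0.777500) = 5.171022
  f(a) × f(c) < 0, new interval: [-0.010000, 0.777500]
Iteration 3:
  c_3 = (-0.010000 + 0.777500)/2 = 0.383750
  f(c_3) = f(0.383750) = 1.417055
  f(a) × f(c) < 0, new interval: [-0.010000, 0.383750]

After 3 iteration(s), the approximation is c_3 = 0.383750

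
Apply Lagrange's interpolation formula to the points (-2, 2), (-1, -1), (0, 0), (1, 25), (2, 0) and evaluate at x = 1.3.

Lagrange interpolation formula:
P(x) = Σ yᵢ × Lᵢ(x)
where Lᵢ(x) = Π_{j≠i} (x - xⱼ)/(xᵢ - xⱼ)

L_0(1.3) = (1.3 - (-1))/(-2 - (-1)) × (1.3 - 0)/(-2 - 0) × (1.3 - 1)/(-2 - 1) × (1.3 - 2)/(-2 - 2) = -0.026163
L_1(1.3) = (1.3 - (-2))/(-1 - (-2)) × (1.3 - 0)/(-1 - 0) × (1.3 - 1)/(-1 - 1) × (1.3 - 2)/(-1 - 2) = 0.150150
L_2(1.3) = (1.3 - (-2))/(0 - (-2)) × (1.3 - (-1))/(0 - (-1)) × (1.3 - 1)/(0 - 1) × (1.3 - 2)/(0 - 2) = -0.398475
L_3(1.3) = (1.3 - (-2))/(1 - (-2)) × (1.3 - (-1))/(1 - (-1)) × (1.3 - 0)/(1 - 0) × (1.3 - 2)/(1 - 2) = 1.151150
L_4(1.3) = (1.3 - (-2))/(2 - (-2)) × (1.3 - (-1))/(2 - (-1)) × (1.3 - 0)/(2 - 0) × (1.3 - 1)/(2 - 1) = 0.123338

P(1.3) = 2×L_0(1.3) + (-1)×L_1(1.3) + 0×L_2(1.3) + 25×L_3(1.3) + 0×L_4(1.3)
P(1.3) = 28.576275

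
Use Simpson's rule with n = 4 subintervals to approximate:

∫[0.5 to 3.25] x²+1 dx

f(x) = x²+1
a = 0.5, b = 3.25, n = 4
h = (b - a)/n = 0.687500

Simpson's rule: (h/3)[f(x₀) + 4f(x₁) + 2f(x₂) + ... + f(xₙ)]

x_0 = 0.5000, f(x_0) = 1.250000, coefficient = 1
x_1 = 1.1875, f(x_1) = 2.410156, coefficient = 4
x_2 = 1.8750, f(x_2) = 4.515625, coefficient = 2
x_3 = 2.5625, f(x_3) = 7.566406, coefficient = 4
x_4 = 3.2500, f(x_4) = 11.562500, coefficient = 1

I ≈ (0.687500/3) × 61.750000 = 14.151042
Exact value: 14.151042
Error: 0.000000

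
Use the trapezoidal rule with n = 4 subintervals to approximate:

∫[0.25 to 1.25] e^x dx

f(x) = e^x
a = 0.25, b = 1.25, n = 4
h = (b - a)/n = 0.250000

Trapezoidal rule: (h/2)[f(x₀) + 2f(x₁) + 2f(x₂) + ... + f(xₙ)]

x_0 = 0.2500, f(x_0) = 1.284025, coefficient = 1
x_1 = 0.5000, f(x_1) = 1.648721, coefficient = 2
x_2 = 0.7500, f(x_2) = 2.117000, coefficient = 2
x_3 = 1.0000, f(x_3) = 2.718282, coefficient = 2
x_4 = 1.2500, f(x_4) = 3.490343, coefficient = 1

I ≈ (0.250000/2) × 17.742375 = 2.217797
Exact value: 2.206318
Error: 0.011479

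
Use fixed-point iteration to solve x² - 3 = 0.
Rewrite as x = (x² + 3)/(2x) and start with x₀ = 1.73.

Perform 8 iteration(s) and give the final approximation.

Equation: x² - 3 = 0
Fixed-point form: x = (x² + 3)/(2x)
x₀ = 1.73

x_1 = g(1.730000) = 1.732052
x_2 = g(1.732052) = 1.732051
x_3 = g(1.732051) = 1.732051
x_4 = g(1.732051) = 1.732051
x_5 = g(1.732051) = 1.732051
x_6 = g(1.732051) = 1.732051
x_7 = g(1.732051) = 1.732051
x_8 = g(1.732051) = 1.732051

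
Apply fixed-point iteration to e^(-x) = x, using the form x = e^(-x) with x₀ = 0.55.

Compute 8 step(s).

Equation: e^(-x) = x
Fixed-point form: x = e^(-x)
x₀ = 0.55

x_1 = g(0.550000) = 0.576950
x_2 = g(0.576950) = 0.561609
x_3 = g(0.561609) = 0.570291
x_4 = g(0.570291) = 0.565361
x_5 = g(0.565361) = 0.568155
x_6 = g(0.568155) = 0.566570
x_7 = g(0.566570) = 0.567469
x_8 = g(0.567469) = 0.566959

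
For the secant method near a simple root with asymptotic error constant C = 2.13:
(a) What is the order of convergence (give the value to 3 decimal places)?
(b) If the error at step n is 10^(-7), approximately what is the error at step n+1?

(a) Secant method has superlinear convergence with order φ = (1+√5)/2 ≈ 1.618.
    This means |e_{n+1}| ≈ C|e_n|^1.618.

(b) With |e_n| = 10^(-7) and C = 2.13:
    |e_{n+1}| ≈ 2.13 × (10^(-7))^1.618 = 2.13 × 10^(-11.33)

(a) ≈ 1.618 (golden ratio); (b) |e_{n+1}| ≈ 1.005e-11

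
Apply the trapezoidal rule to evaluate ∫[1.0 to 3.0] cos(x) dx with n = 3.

f(x) = cos(x)
a = 1.0, b = 3.0, n = 3
h = (b - a)/n = 0.666667

Trapezoidal rule: (h/2)[f(x₀) + 2f(x₁) + 2f(x₂) + ... + f(xₙ)]

x_0 = 1.0000, f(x_0) = 0.540302, coefficient = 1
x_1 = 1.6667, f(x_1) = -0.095724, coefficient = 2
x_2 = 2.3333, f(x_2) = -0.690758, coefficient = 2
x_3 = 3.0000, f(x_3) = -0.989992, coefficient = 1

I ≈ (0.666667/2) × -2.022654 = -0.674218
Exact value: -0.700351
Error: 0.026133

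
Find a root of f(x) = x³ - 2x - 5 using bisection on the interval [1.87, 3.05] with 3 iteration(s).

f(x) = x³ - 2x - 5
Initial interval: [1.87, 3.05]

Iteration 1:
  c_1 = (1.870000 + 3.050000)/2 = 2.460000
  f(c_1) = f(2.460000) = 4.966936
  f(a) × f(c) < 0, new interval: [1.870000, 2.460000]
Iteration 2:
  c_2 = (1.870000 + 2.460000)/2 = 2.165000
  f(c_2) = f(2.165000) = 0.817842
  f(a) × f(c) < 0, new interval: [1.870000, 2.165000]
Iteration 3:
  c_3 = (1.870000 + 2.165000)/2 = 2.017500
  f(c_3) = f(2.017500) = -0.823157
  f(a) × f(c) ≥ 0, new interval: [2.017500, 2.165000]

After 3 iteration(s), the approximation is c_3 = 2.017500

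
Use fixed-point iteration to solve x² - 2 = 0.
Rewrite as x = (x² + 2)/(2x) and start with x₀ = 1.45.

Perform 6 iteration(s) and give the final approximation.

Equation: x² - 2 = 0
Fixed-point form: x = (x² + 2)/(2x)
x₀ = 1.45

x_1 = g(1.450000) = 1.414655
x_2 = g(1.414655) = 1.414214
x_3 = g(1.414214) = 1.414214
x_4 = g(1.414214) = 1.414214
x_5 = g(1.414214) = 1.414214
x_6 = g(1.414214) = 1.414214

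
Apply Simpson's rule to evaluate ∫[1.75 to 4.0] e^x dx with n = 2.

f(x) = e^x
a = 1.75, b = 4.0, n = 2
h = (b - a)/n = 1.125000

Simpson's rule: (h/3)[f(x₀) + 4f(x₁) + 2f(x₂) + ... + f(xₙ)]

x_0 = 1.7500, f(x_0) = 5.754603, coefficient = 1
x_1 = 2.8750, f(x_1) = 17.725424, coefficient = 4
x_2 = 4.0000, f(x_2) = 54.598150, coefficient = 1

I ≈ (1.125000/3) × 131.254449 = 49.220418
Exact value: 48.843547
Error: 0.376871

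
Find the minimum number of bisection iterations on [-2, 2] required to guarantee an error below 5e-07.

We need (b-a)/2^n ≤ 5e-07
(2 - (-2))/2^n ≤ 5e-07
4/2^n ≤ 5e-07
2^n ≥ 8000000
n ≥ log₂(8000000) = 22.93
n ≥ 23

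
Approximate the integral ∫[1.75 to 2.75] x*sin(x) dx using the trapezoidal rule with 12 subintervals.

f(x) = x*sin(x)
a = 1.75, b = 2.75, n = 12
h = (b - a)/n = 0.083333

Trapezoidal rule: (h/2)[f(x₀) + 2f(x₁) + 2f(x₂) + ... + f(xₙ)]

x_0 = 1.7500, f(x_0) = 1.721975, coefficient = 1
x_1 = 1.8333, f(x_1) = 1.770514, coefficient = 2
x_2 = 1.9167, f(x_2) = 1.803163, coefficient = 2
x_3 = 2.0000, f(x_3) = 1.818595, coefficient = 2
x_4 = 2.0833, f(x_4) = 1.815632, coefficient = 2
x_5 = 2.1667, f(x_5) = 1.793264, coefficient = 2
x_6 = 2.2500, f(x_6) = 1.750665, coefficient = 2
x_7 = 2.3333, f(x_7) = 1.687200, coefficient = 2
x_8 = 2.4167, f(x_8) = 1.602443, coefficient = 2
x_9 = 2.5000, f(x_9) = 1.496180, coefficient = 2
x_10 = 2.5833, f(x_10) = 1.368419, coefficient = 2
x_11 = 2.6667, f(x_11) = 1.219394, coefficient = 2
x_12 = 2.7500, f(x_12) = 1.049568, coefficient = 1

I ≈ (0.083333/2) × 39.022481 = 1.625937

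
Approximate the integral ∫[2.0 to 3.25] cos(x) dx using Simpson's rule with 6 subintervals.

f(x) = cos(x)
a = 2.0, b = 3.25, n = 6
h = (b - a)/n = 0.208333

Simpson's rule: (h/3)[f(x₀) + 4f(x₁) + 2f(x₂) + ... + f(xₙ)]

x_0 = 2.0000, f(x_0) = -0.416147, coefficient = 1
x_1 = 2.2083, f(x_1) = -0.595218, coefficient = 4
x_2 = 2.4167, f(x_2) = -0.748549, coefficient = 2
x_3 = 2.6250, f(x_3) = -0.869507, coefficient = 4
x_4 = 2.8333, f(x_4) = -0.952863, coefficient = 2
x_5 = 3.0417, f(x_5) = -0.995012, coefficient = 4
x_6 = 3.2500, f(x_6) = -0.994130, coefficient = 1

I ≈ (0.208333/3) × -14.652047 = -1.017503
Exact value: -1.017493
Error: 0.000011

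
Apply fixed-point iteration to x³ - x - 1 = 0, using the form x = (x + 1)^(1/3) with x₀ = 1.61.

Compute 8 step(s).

Equation: x³ - x - 1 = 0
Fixed-point form: x = (x + 1)^(1/3)
x₀ = 1.61

x_1 = g(1.610000) = 1.376830
x_2 = g(1.376830) = 1.334543
x_3 = g(1.334543) = 1.326582
x_4 = g(1.326582) = 1.325072
x_5 = g(1.325072) = 1.324785
x_6 = g(1.324785) = 1.324731
x_7 = g(1.324731) = 1.324720
x_8 = g(1.324720) = 1.324718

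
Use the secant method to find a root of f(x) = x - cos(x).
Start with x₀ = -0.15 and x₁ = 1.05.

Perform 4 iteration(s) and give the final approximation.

f(x) = x - cos(x)
x₀ = -0.15, x₁ = 1.05

Secant formula: x_{n+1} = x_n - f(x_n)(x_n - x_{n-1})/(f(x_n) - f(x_{n-1}))

Iteration 1:
  f(-0.150000) = -1.138771
  f(1.050000) = 0.552429
  x_2 = 1.050000 - 0.552429×(1.050000 - (-0.150000))/(0.552429 - (-1.138771))
       = 0.658021
Iteration 2:
  f(1.050000) = 0.552429
  f(0.658021) = -0.133183
  x_3 = 0.658021 - (-0.133183)×(0.658021 - 1.050000)/(-0.133183 - 0.552429)
       = 0.734165
Iteration 3:
  f(0.658021) = -0.133183
  f(0.734165) = -0.008226
  x_4 = 0.734165 - (-0.008226)×(0.734165 - 0.658021)/(-0.008226 - (-0.133183))
       = 0.739177
Iteration 4:
  f(0.734165) = -0.008226
  f(0.739177) = 0.000154
  x_5 = 0.739177 - 0.000154×(0.739177 - 0.734165)/(0.000154 - (-0.008226))
       = 0.739085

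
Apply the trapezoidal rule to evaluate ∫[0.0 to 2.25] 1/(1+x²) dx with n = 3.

f(x) = 1/(1+x²)
a = 0.0, b = 2.25, n = 3
h = (b - a)/n = 0.750000

Trapezoidal rule: (h/2)[f(x₀) + 2f(x₁) + 2f(x₂) + ... + f(xₙ)]

x_0 = 0.0000, f(x_0) = 1.000000, coefficient = 1
x_1 = 0.7500, f(x_1) = 0.640000, coefficient = 2
x_2 = 1.5000, f(x_2) = 0.307692, coefficient = 2
x_3 = 2.2500, f(x_3) = 0.164948, coefficient = 1

I ≈ (0.750000/2) × 3.060333 = 1.147625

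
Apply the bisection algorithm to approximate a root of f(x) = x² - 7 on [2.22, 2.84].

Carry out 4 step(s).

f(x) = x² - 7
Initial interval: [2.22, 2.84]

Iteration 1:
  c_1 = (2.220000 + 2.840000)/2 = 2.530000
  f(c_1) = f(2.530000) = -0.599100
  f(a) × f(c) ≥ 0, new interval: [2.530000, 2.840000]
Iteration 2:
  c_2 = (2.530000 + 2.840000)/2 = 2.685000
  f(c_2) = f(2.685000) = 0.209225
  f(a) × f(c) < 0, new interval: [2.530000, 2.685000]
Iteration 3:
  c_3 = (2.530000 + 2.685000)/2 = 2.607500
  f(c_3) = f(2.607500) = -0.200944
  f(a) × f(c) ≥ 0, new interval: [2.607500, 2.685000]
Iteration 4:
  c_4 = (2.607500 + 2.685000)/2 = 2.646250
  f(c_4) = f(2.646250) = 0.002639
  f(a) × f(c) < 0, new interval: [2.607500, 2.646250]

After 4 iteration(s), the approximation is c_4 = 2.646250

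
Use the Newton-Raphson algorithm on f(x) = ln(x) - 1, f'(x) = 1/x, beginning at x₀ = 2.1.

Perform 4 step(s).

f(x) = ln(x) - 1
f'(x) = 1/x
x₀ = 2.1

Newton-Raphson formula: x_{n+1} = x_n - f(x_n)/f'(x_n)

Iteration 1:
  f(2.100000) = -0.258063
  f'(2.100000) = 0.476190
  x_1 = 2.100000 - (-0.258063)/0.476190 = 2.641932
Iteration 2:
  f(2.641932) = -0.028490
  f'(2.641932) = 0.378511
  x_2 = 2.641932 - (-0.028490)/0.378511 = 2.717199
Iteration 3:
  f(2.717199) = -0.000398
  f'(2.717199) = 0.368026
  x_3 = 2.717199 - (-0.000398)/0.368026 = 2.718282
Iteration 4:
  f(2.718282) = 0.000000
  f'(2.718282) = 0.367879
  x_4 = 2.718282 - 0.000000/0.367879 = 2.718282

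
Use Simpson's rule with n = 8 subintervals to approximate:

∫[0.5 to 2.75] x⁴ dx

f(x) = x⁴
a = 0.5, b = 2.75, n = 8
h = (b - a)/n = 0.281250

Simpson's rule: (h/3)[f(x₀) + 4f(x₁) + 2f(x₂) + ... + f(xₙ)]

x_0 = 0.5000, f(x_0) = 0.062500, coefficient = 1
x_1 = 0.7812, f(x_1) = 0.372529, coefficient = 4
x_2 = 1.0625, f(x_2) = 1.274429, coefficient = 2
x_3 = 1.3438, f(x_3) = 3.260423, coefficient = 4
x_4 = 1.6250, f(x_4) = 6.972900, coefficient = 2
x_5 = 1.9062, f(x_5) = 13.204423, coefficient = 4
x_6 = 2.1875, f(x_6) = 22.897720, coefficient = 2
x_7 = 2.4688, f(x_7) = 37.145692, coefficient = 4
x_8 = 2.7500, f(x_8) = 57.191406, coefficient = 1

I ≈ (0.281250/3) × 335.476273 = 31.450901
Exact value: 31.449023
Error: 0.001877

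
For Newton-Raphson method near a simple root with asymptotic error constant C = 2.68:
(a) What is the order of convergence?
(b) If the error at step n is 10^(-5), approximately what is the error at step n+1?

(a) Newton-Raphson has quadratic (order 2) convergence near simple roots.
    This means |e_{n+1}| ≈ C|e_n|².

(b) With |e_n| = 10^(-5) and C = 2.68:
    |e_{n+1}| ≈ 2.68 × (10^(-5))² = 2.68 × 10^(-10)

(a) 2 (quadratic); (b) |e_{n+1}| ≈ 2.680e-10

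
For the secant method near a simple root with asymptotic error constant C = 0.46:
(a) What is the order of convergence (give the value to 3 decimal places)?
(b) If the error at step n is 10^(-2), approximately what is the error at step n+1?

(a) Secant method has superlinear convergence with order φ = (1+√5)/2 ≈ 1.618.
    This means |e_{n+1}| ≈ C|e_n|^1.618.

(b) With |e_n| = 10^(-2) and C = 0.46:
    |e_{n+1}| ≈ 0.46 × (10^(-2))^1.618 = 0.46 × 10^(-3.24)

(a) ≈ 1.618 (golden ratio); (b) |e_{n+1}| ≈ 2.671e-04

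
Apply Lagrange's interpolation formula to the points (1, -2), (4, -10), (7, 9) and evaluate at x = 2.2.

Lagrange interpolation formula:
P(x) = Σ yᵢ × Lᵢ(x)
where Lᵢ(x) = Π_{j≠i} (x - xⱼ)/(xᵢ - xⱼ)

L_0(2.2) = (2.2 - 4)/(1 - 4) × (2.2 - 7)/(1 - 7) = 0.480000
L_1(2.2) = (2.2 - 1)/(4 - 1) × (2.2 - 7)/(4 - 7) = 0.640000
L_2(2.2) = (2.2 - 1)/(7 - 1) × (2.2 - 4)/(7 - 4) = -0.120000

P(2.2) = (-2)×L_0(2.2) + (-10)×L_1(2.2) + 9×L_2(2.2)
P(2.2) = -8.440000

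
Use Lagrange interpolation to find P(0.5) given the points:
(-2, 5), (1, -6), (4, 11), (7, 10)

Lagrange interpolation formula:
P(x) = Σ yᵢ × Lᵢ(x)
where Lᵢ(x) = Π_{j≠i} (x - xⱼ)/(xᵢ - xⱼ)

L_0(0.5) = (0.5 - 1)/(-2 - 1) × (0.5 - 4)/(-2 - 4) × (0.5 - 7)/(-2 - 7) = 0.070216
L_1(0.5) = (0.5 - (-2))/(1 - (-2)) × (0.5 - 4)/(1 - 4) × (0.5 - 7)/(1 - 7) = 1.053241
L_2(0.5) = (0.5 - (-2))/(4 - (-2)) × (0.5 - 1)/(4 - 1) × (0.5 - 7)/(4 - 7) = -0.150463
L_3(0.5) = (0.5 - (-2))/(7 - (-2)) × (0.5 - 1)/(7 - 1) × (0.5 - 4)/(7 - 4) = 0.027006

P(0.5) = 5×L_0(0.5) + (-6)×L_1(0.5) + 11×L_2(0.5) + 10×L_3(0.5)
P(0.5) = -7.353395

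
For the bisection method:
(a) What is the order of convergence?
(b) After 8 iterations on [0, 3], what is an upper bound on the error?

(a) Bisection has linear (order 1) convergence; the error is halved each step.

(b) Error bound = (b-a)/2^n = (3 - 0)/2^{8}
    = 3/2^{8}

(a) 1 (linear); (b) error ≤ 1.17e-02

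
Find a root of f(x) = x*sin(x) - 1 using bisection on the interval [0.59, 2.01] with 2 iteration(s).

f(x) = x*sin(x) - 1
Initial interval: [0.59, 2.01]

Iteration 1:
  c_1 = (0.590000 + 2.010000)/2 = 1.300000
  f(c_1) = f(1.300000) = 0.252626
  f(a) × f(c) < 0, new interval: [0.590000, 1.300000]
Iteration 2:
  c_2 = (0.590000 + 1.300000)/2 = 0.945000
  f(c_2) = f(0.945000) = -0.234080
  f(a) × f(c) ≥ 0, new interval: [0.945000, 1.300000]

After 2 iteration(s), the approximation is c_2 = 0.945000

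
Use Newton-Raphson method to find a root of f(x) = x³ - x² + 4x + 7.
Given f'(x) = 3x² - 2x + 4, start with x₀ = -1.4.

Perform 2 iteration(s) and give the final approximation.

f(x) = x³ - x² + 4x + 7
f'(x) = 3x² - 2x + 4
x₀ = -1.4

Newton-Raphson formula: x_{n+1} = x_n - f(x_n)/f'(x_n)

Iteration 1:
  f(-1.400000) = -3.304000
  f'(-1.400000) = 12.680000
  x_1 = -1.400000 - (-3.304000)/12.680000 = -1.139432
Iteration 2:
  f(-1.139432) = -0.335366
  f'(-1.139432) = 10.173781
  x_2 = -1.139432 - (-0.335366)/10.173781 = -1.106468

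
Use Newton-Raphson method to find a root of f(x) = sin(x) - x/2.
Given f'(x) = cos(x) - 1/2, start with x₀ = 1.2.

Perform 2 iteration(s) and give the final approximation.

f(x) = sin(x) - x/2
f'(x) = cos(x) - 1/2
x₀ = 1.2

Newton-Raphson formula: x_{n+1} = x_n - f(x_n)/f'(x_n)

Iteration 1:
  f(1.200000) = 0.332039
  f'(1.200000) = -0.137642
  x_1 = 1.200000 - 0.332039/(-0.137642) = 3.612334
Iteration 2:
  f(3.612334) = -2.259714
  f'(3.612334) = -1.391232
  x_2 = 3.612334 - (-2.259714)/(-1.391232) = 1.988080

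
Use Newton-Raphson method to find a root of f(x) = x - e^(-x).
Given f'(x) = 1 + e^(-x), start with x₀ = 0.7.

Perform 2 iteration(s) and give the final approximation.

f(x) = x - e^(-x)
f'(x) = 1 + e^(-x)
x₀ = 0.7

Newton-Raphson formula: x_{n+1} = x_n - f(x_n)/f'(x_n)

Iteration 1:
  f(0.700000) = 0.203415
  f'(0.700000) = 1.496585
  x_1 = 0.700000 - 0.203415/1.496585 = 0.564081
Iteration 2:
  f(0.564081) = -0.004802
  f'(0.564081) = 1.568883
  x_2 = 0.564081 - (-0.004802)/1.568883 = 0.567142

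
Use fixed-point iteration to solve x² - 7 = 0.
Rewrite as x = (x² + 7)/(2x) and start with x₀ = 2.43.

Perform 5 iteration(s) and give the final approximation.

Equation: x² - 7 = 0
Fixed-point form: x = (x² + 7)/(2x)
x₀ = 2.43

x_1 = g(2.430000) = 2.655329
x_2 = g(2.655329) = 2.645769
x_3 = g(2.645769) = 2.645751
x_4 = g(2.645751) = 2.645751
x_5 = g(2.645751) = 2.645751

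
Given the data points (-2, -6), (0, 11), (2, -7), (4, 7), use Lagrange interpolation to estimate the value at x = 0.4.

Lagrange interpolation formula:
P(x) = Σ yᵢ × Lᵢ(x)
where Lᵢ(x) = Π_{j≠i} (x - xⱼ)/(xᵢ - xⱼ)

L_0(0.4) = (0.4 - 0)/(-2 - 0) × (0.4 - 2)/(-2 - 2) × (0.4 - 4)/(-2 - 4) = -0.048000
L_1(0.4) = (0.4 - (-2))/(0 - (-2)) × (0.4 - 2)/(0 - 2) × (0.4 - 4)/(0 - 4) = 0.864000
L_2(0.4) = (0.4 - (-2))/(2 - (-2)) × (0.4 - 0)/(2 - 0) × (0.4 - 4)/(2 - 4) = 0.216000
L_3(0.4) = (0.4 - (-2))/(4 - (-2)) × (0.4 - 0)/(4 - 0) × (0.4 - 2)/(4 - 2) = -0.032000

P(0.4) = (-6)×L_0(0.4) + 11×L_1(0.4) + (-7)×L_2(0.4) + 7×L_3(0.4)
P(0.4) = 8.056000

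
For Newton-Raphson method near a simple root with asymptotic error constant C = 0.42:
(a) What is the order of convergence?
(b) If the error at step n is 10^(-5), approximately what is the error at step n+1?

(a) Newton-Raphson has quadratic (order 2) convergence near simple roots.
    This means |e_{n+1}| ≈ C|e_n|².

(b) With |e_n| = 10^(-5) and C = 0.42:
    |e_{n+1}| ≈ 0.42 × (10^(-5))² = 0.42 × 10^(-10)

(a) 2 (quadratic); (b) |e_{n+1}| ≈ 4.200e-11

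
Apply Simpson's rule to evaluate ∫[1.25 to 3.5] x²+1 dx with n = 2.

f(x) = x²+1
a = 1.25, b = 3.5, n = 2
h = (b - a)/n = 1.125000

Simpson's rule: (h/3)[f(x₀) + 4f(x₁) + 2f(x₂) + ... + f(xₙ)]

x_0 = 1.2500, f(x_0) = 2.562500, coefficient = 1
x_1 = 2.3750, f(x_1) = 6.640625, coefficient = 4
x_2 = 3.5000, f(x_2) = 13.250000, coefficient = 1

I ≈ (1.125000/3) × 42.375000 = 15.890625
Exact value: 15.890625
Error: 0.000000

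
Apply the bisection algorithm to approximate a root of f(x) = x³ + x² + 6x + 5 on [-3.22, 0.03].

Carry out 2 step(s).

f(x) = x³ + x² + 6x + 5
Initial interval: [-3.22, 0.03]

Iteration 1:
  c_1 = (-3.220000 + 0.030000)/2 = -1.595000
  f(c_1) = f(-1.595000) = -6.083695
  f(a) × f(c) ≥ 0, new interval: [-1.595000, 0.030000]
Iteration 2:
  c_2 = (-1.595000 + 0.030000)/2 = -0.782500
  f(c_2) = f(-0.782500) = 0.438177
  f(a) × f(c) < 0, new interval: [-1.595000, -0.782500]

After 2 iteration(s), the approximation is c_2 = -0.782500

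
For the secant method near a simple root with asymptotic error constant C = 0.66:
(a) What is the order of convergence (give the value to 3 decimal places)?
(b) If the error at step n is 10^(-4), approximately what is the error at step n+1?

(a) Secant method has superlinear convergence with order φ = (1+√5)/2 ≈ 1.618.
    This means |e_{n+1}| ≈ C|e_n|^1.618.

(b) With |e_n| = 10^(-4) and C = 0.66:
    |e_{n+1}| ≈ 0.66 × (10^(-4))^1.618 = 0.66 × 10^(-6.47)

(a) ≈ 1.618 (golden ratio); (b) |e_{n+1}| ≈ 2.225e-07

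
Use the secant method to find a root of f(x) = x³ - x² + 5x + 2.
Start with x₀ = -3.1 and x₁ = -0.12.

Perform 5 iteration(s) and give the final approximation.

f(x) = x³ - x² + 5x + 2
x₀ = -3.1, x₁ = -0.12

Secant formula: x_{n+1} = x_n - f(x_n)(x_n - x_{n-1})/(f(x_n) - f(x_{n-1}))

Iteration 1:
  f(-3.100000) = -52.901000
  f(-0.120000) = 1.383872
  x_2 = -0.120000 - 1.383872×(-0.120000 - (-3.100000))/(1.383872 - (-52.901000))
       = -0.195968
Iteration 2:
  f(-0.120000) = 1.383872
  f(-0.195968) = 0.974228
  x_3 = -0.195968 - 0.974228×(-0.195968 - (-0.120000))/(0.974228 - 1.383872)
       = -0.376639
Iteration 3:
  f(-0.195968) = 0.974228
  f(-0.376639) = -0.078481
  x_4 = -0.376639 - (-0.078481)×(-0.376639 - (-0.195968))/(-0.078481 - 0.974228)
       = -0.363170
Iteration 4:
  f(-0.376639) = -0.078481
  f(-0.363170) = 0.004360
  x_5 = -0.363170 - 0.004360×(-0.363170 - (-0.376639))/(0.004360 - (-0.078481))
       = -0.363879
Iteration 5:
  f(-0.363170) = 0.004360
  f(-0.363879) = 0.000019
  x_6 = -0.363879 - 0.000019×(-0.363879 - (-0.363170))/(0.000019 - 0.004360)
       = -0.363882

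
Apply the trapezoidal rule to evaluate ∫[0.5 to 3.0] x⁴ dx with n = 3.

f(x) = x⁴
a = 0.5, b = 3.0, n = 3
h = (b - a)/n = 0.833333

Trapezoidal rule: (h/2)[f(x₀) + 2f(x₁) + 2f(x₂) + ... + f(xₙ)]

x_0 = 0.5000, f(x_0) = 0.062500, coefficient = 1
x_1 = 1.3333, f(x_1) = 3.160494, coefficient = 2
x_2 = 2.1667, f(x_2) = 22.037809, coefficient = 2
x_3 = 3.0000, f(x_3) = 81.000000, coefficient = 1

I ≈ (0.833333/2) × 131.459105 = 54.774627
Exact value: 48.593750
Error: 6.180877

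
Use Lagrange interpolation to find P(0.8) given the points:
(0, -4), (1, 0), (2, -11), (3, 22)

Lagrange interpolation formula:
P(x) = Σ yᵢ × Lᵢ(x)
where Lᵢ(x) = Π_{j≠i} (x - xⱼ)/(xᵢ - xⱼ)

L_0(0.8) = (0.8 - 1)/(0 - 1) × (0.8 - 2)/(0 - 2) × (0.8 - 3)/(0 - 3) = 0.088000
L_1(0.8) = (0.8 - 0)/(1 - 0) × (0.8 - 2)/(1 - 2) × (0.8 - 3)/(1 - 3) = 1.056000
L_2(0.8) = (0.8 - 0)/(2 - 0) × (0.8 - 1)/(2 - 1) × (0.8 - 3)/(2 - 3) = -0.176000
L_3(0.8) = (0.8 - 0)/(3 - 0) × (0.8 - 1)/(3 - 1) × (0.8 - 2)/(3 - 2) = 0.032000

P(0.8) = (-4)×L_0(0.8) + 0×L_1(0.8) + (-11)×L_2(0.8) + 22×L_3(0.8)
P(0.8) = 2.288000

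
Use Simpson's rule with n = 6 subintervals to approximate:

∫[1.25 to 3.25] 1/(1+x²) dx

f(x) = 1/(1+x²)
a = 1.25, b = 3.25, n = 6
h = (b - a)/n = 0.333333

Simpson's rule: (h/3)[f(x₀) + 4f(x₁) + 2f(x₂) + ... + f(xₙ)]

x_0 = 1.2500, f(x_0) = 0.390244, coefficient = 1
x_1 = 1.5833, f(x_1) = 0.285149, coefficient = 4
x_2 = 1.9167, f(x_2) = 0.213967, coefficient = 2
x_3 = 2.2500, f(x_3) = 0.164948, coefficient = 4
x_4 = 2.5833, f(x_4) = 0.130317, coefficient = 2
x_5 = 2.9167, f(x_5) = 0.105186, coefficient = 4
x_6 = 3.2500, f(x_6) = 0.086486, coefficient = 1

I ≈ (0.333333/3) × 3.386431 = 0.376270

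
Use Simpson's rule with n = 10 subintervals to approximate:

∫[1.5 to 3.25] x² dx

f(x) = x²
a = 1.5, b = 3.25, n = 10
h = (b - a)/n = 0.175000

Simpson's rule: (h/3)[f(x₀) + 4f(x₁) + 2f(x₂) + ... + f(xₙ)]

x_0 = 1.5000, f(x_0) = 2.250000, coefficient = 1
x_1 = 1.6750, f(x_1) = 2.805625, coefficient = 4
x_2 = 1.8500, f(x_2) = 3.422500, coefficient = 2
x_3 = 2.0250, f(x_3) = 4.100625, coefficient = 4
x_4 = 2.2000, f(x_4) = 4.840000, coefficient = 2
x_5 = 2.3750, f(x_5) = 5.640625, coefficient = 4
x_6 = 2.5500, f(x_6) = 6.502500, coefficient = 2
x_7 = 2.7250, f(x_7) = 7.425625, coefficient = 4
x_8 = 2.9000, f(x_8) = 8.410000, coefficient = 2
x_9 = 3.0750, f(x_9) = 9.455625, coefficient = 4
x_10 = 3.2500, f(x_10) = 10.562500, coefficient = 1

I ≈ (0.175000/3) × 176.875000 = 10.317708
Exact value: 10.317708
Error: 0.000000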